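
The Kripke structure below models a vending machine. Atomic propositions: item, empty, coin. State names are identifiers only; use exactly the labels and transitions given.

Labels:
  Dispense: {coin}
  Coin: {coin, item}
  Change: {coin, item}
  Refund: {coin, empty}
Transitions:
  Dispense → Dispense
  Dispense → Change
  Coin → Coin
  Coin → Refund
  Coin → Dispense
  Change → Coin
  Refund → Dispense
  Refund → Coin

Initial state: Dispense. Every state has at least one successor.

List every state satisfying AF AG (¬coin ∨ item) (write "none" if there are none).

States satisfying AG (¬coin ∨ item): ∅.
States satisfying AF AG (¬coin ∨ item): ∅.

none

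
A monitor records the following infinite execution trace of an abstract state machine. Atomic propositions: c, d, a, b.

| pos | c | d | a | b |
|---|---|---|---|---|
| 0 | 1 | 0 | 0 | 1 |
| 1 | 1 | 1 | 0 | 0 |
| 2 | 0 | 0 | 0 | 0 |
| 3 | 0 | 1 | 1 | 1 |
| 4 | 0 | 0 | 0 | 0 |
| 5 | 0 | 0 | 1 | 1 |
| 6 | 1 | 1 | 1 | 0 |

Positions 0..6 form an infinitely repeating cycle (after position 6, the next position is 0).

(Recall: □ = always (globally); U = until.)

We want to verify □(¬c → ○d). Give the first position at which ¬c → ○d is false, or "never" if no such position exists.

Check ¬c → ○d at each position in order: 0 ✓, 1 ✓, 2 ✓.
At position 3 the labels are {a, b, d} and the next position 4 has {}, so ¬c → ○d is false there. This is the first violation.

3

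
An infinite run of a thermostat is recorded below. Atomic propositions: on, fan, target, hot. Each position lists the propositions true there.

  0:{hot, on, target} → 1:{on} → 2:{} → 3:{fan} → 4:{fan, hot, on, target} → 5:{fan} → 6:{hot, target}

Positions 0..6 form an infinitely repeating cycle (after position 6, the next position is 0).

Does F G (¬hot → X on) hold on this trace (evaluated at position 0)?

G (¬hot → X on) is false at every position 0..6, so it never becomes true and F G (¬hot → X on) fails.

No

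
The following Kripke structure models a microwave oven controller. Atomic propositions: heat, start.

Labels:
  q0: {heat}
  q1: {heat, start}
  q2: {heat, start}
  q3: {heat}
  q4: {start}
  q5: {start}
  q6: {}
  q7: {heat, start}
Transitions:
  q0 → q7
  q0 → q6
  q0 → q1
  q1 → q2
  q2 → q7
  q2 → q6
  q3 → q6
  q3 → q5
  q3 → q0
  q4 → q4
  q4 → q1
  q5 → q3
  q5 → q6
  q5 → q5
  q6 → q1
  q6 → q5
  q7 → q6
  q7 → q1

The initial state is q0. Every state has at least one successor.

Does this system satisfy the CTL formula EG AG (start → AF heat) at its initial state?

States satisfying AG (start → AF heat): ∅.
States satisfying EG AG (start → AF heat): ∅.
No suitable path/successor from q0 witnesses the formula.
q0 ∉ Sat(EG AG (start → AF heat)).

No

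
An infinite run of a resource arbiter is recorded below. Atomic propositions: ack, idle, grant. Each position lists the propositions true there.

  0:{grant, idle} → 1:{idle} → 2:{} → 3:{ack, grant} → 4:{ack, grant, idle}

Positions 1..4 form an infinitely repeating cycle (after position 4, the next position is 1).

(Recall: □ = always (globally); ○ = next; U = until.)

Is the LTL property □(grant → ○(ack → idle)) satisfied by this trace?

Satisfied

grant → ○(ack → idle) holds at every position 0..4, and those are all positions ever visited, so □(grant → ○(ack → idle)) holds.
Positions where grant holds: 0, 3, 4.
Check ○(ack → idle) at each: 0→ok, 3→ok, 4→ok.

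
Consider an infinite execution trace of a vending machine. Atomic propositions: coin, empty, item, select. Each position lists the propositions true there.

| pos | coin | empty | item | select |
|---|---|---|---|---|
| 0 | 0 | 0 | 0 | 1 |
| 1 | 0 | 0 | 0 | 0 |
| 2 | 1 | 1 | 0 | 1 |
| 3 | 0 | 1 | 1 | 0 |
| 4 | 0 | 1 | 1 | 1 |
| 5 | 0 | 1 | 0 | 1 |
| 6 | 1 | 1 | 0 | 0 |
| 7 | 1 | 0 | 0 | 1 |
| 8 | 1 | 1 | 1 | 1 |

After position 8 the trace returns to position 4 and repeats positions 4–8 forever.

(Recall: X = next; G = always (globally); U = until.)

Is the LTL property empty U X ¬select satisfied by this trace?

Walking from position 0: X ¬select first holds at position 0, and empty holds at every earlier position along the way, so empty U X ¬select holds.

Yes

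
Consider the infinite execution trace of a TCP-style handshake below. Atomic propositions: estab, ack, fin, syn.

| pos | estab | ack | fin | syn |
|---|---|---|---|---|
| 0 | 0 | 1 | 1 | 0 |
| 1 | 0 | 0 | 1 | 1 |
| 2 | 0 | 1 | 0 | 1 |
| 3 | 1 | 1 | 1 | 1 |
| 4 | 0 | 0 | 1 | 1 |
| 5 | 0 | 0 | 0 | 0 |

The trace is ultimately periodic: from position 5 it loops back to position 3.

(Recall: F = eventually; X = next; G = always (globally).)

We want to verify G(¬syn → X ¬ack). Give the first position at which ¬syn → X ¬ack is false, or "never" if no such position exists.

Check ¬syn → X ¬ack at each position in order: 0 ✓, 1 ✓, 2 ✓, 3 ✓, 4 ✓.
At position 5 the labels are {} and the next position 3 has {ack, estab, fin, syn}, so ¬syn → X ¬ack is false there. This is the first violation.

5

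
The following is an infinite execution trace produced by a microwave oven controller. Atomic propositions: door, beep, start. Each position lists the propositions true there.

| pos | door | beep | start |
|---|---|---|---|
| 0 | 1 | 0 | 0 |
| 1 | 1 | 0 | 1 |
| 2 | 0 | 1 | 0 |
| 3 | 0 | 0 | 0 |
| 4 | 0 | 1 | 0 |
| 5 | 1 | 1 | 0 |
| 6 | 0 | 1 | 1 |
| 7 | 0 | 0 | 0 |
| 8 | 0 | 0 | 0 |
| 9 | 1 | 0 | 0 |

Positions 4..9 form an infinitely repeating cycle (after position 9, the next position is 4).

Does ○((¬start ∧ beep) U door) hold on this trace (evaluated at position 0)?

The position after 0 is 1; (¬start ∧ beep) U door is true there.

Satisfied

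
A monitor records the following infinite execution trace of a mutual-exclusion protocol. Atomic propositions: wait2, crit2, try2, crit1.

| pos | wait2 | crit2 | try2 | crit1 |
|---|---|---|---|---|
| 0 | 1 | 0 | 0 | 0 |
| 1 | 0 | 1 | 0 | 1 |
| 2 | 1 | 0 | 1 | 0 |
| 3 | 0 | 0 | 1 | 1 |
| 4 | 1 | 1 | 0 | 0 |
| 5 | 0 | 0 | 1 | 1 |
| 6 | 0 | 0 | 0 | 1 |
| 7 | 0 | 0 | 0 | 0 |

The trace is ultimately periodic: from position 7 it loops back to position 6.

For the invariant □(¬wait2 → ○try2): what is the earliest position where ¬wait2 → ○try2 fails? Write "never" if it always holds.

3

Check ¬wait2 → ○try2 at each position in order: 0 ✓, 1 ✓, 2 ✓.
At position 3 the labels are {crit1, try2} and the next position 4 has {crit2, wait2}, so ¬wait2 → ○try2 is false there. This is the first violation.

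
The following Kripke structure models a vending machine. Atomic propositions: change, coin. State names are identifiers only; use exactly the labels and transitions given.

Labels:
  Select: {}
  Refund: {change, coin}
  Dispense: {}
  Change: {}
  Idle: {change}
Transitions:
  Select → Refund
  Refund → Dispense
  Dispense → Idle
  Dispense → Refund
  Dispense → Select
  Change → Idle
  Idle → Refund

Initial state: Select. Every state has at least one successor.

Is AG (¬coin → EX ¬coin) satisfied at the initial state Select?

Violated

States satisfying ¬coin → EX ¬coin: {Refund, Dispense, Change}.
States satisfying AG (¬coin → EX ¬coin): ∅.
Idle is reachable from Select and violates ¬coin → EX ¬coin, so AG fails at Select.
Select ∉ Sat(AG (¬coin → EX ¬coin)).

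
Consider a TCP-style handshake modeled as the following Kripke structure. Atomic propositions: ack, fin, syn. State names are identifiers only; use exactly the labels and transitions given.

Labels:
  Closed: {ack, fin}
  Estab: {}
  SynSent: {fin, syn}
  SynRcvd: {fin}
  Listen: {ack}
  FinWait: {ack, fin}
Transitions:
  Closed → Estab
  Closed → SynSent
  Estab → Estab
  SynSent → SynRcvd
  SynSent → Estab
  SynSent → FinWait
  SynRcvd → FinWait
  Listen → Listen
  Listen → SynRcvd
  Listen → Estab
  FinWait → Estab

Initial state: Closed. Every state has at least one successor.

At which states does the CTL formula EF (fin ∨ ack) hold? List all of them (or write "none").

{Closed, SynSent, SynRcvd, Listen, FinWait}

States satisfying fin ∨ ack: {Closed, SynSent, SynRcvd, Listen, FinWait}.
States satisfying EF (fin ∨ ack): {Closed, SynSent, SynRcvd, Listen, FinWait}.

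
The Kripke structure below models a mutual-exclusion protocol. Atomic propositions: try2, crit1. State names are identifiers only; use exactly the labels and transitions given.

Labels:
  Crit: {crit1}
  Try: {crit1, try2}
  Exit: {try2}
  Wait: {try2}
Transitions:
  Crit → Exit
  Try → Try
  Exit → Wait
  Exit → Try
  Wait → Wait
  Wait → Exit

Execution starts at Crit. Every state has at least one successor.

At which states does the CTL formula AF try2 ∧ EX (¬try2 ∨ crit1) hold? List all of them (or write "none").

{Try, Exit}

States satisfying try2: {Try, Exit, Wait}.
States satisfying AF try2: {Crit, Try, Exit, Wait}.
States satisfying ¬try2 ∨ crit1: {Crit, Try}.
States satisfying EX (¬try2 ∨ crit1): {Try, Exit}.
States satisfying AF try2 ∧ EX (¬try2 ∨ crit1): {Try, Exit}.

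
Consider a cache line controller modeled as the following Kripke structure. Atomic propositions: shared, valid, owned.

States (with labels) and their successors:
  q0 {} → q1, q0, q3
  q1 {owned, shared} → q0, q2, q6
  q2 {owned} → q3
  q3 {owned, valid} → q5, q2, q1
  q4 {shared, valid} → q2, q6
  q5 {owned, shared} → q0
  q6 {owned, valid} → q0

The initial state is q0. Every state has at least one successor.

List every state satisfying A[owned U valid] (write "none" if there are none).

States satisfying owned: {q1, q2, q3, q5, q6}.
States satisfying valid: {q3, q4, q6}.
States satisfying A[owned U valid]: {q2, q3, q4, q6}.

{q2, q3, q4, q6}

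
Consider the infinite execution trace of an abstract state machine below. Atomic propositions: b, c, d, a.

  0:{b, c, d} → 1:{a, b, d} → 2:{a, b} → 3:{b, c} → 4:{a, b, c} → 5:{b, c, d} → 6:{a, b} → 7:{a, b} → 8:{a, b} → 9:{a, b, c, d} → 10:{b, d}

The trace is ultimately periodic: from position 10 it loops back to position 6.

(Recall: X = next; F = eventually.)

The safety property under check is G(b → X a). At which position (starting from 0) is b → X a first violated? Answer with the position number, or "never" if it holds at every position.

2

Check b → X a at each position in order: 0 ✓, 1 ✓.
At position 2 the labels are {a, b} and the next position 3 has {b, c}, so b → X a is false there. This is the first violation.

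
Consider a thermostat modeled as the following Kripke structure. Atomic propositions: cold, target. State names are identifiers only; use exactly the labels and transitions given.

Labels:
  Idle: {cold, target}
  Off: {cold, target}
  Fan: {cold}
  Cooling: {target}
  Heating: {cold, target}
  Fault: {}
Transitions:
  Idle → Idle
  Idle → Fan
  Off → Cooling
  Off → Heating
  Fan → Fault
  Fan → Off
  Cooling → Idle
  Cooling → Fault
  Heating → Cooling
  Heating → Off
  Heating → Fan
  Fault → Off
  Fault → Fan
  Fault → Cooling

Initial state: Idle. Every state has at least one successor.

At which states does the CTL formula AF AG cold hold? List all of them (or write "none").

States satisfying AG cold: ∅.
States satisfying AF AG cold: ∅.

none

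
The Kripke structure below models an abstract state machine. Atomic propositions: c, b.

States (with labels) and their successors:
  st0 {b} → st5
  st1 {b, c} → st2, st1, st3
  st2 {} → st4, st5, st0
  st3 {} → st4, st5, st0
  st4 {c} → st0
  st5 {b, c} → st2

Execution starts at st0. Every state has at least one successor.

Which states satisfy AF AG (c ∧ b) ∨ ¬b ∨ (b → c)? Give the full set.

{st1, st2, st3, st4, st5}

States satisfying AG (c ∧ b): ∅.
States satisfying AF AG (c ∧ b): ∅.
States satisfying ¬b: {st2, st3, st4}.
States satisfying b → c: {st1, st2, st3, st4, st5}.
States satisfying ¬b ∨ (b → c): {st1, st2, st3, st4, st5}.
States satisfying AF AG (c ∧ b) ∨ ¬b ∨ (b → c): {st1, st2, st3, st4, st5}.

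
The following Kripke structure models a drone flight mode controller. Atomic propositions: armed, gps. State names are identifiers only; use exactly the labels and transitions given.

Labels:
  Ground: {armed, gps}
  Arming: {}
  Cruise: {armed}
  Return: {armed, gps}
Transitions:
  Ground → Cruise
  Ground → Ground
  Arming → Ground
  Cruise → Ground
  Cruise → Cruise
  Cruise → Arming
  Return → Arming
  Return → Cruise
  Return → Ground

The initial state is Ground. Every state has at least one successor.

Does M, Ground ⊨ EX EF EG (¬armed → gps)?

Yes

States satisfying EF EG (¬armed → gps): {Ground, Arming, Cruise, Return}.
States satisfying EX EF EG (¬armed → gps): {Ground, Arming, Cruise, Return}.
Ground ∈ Sat(EX EF EG (¬armed → gps)).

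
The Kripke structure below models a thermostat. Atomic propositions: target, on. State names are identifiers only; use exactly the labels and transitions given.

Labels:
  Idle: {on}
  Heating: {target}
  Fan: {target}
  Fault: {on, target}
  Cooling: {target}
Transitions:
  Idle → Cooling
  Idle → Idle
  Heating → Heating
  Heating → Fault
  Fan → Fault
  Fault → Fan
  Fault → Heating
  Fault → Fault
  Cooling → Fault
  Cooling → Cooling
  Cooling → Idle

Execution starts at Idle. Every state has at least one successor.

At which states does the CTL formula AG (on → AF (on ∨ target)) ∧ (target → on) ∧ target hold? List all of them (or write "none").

States satisfying on → AF (on ∨ target): {Idle, Heating, Fan, Fault, Cooling}.
States satisfying AG (on → AF (on ∨ target)): {Idle, Heating, Fan, Fault, Cooling}.
States satisfying target → on: {Idle, Fault}.
States satisfying (target → on) ∧ target: {Fault}.
States satisfying AG (on → AF (on ∨ target)) ∧ (target → on) ∧ target: {Fault}.

{Fault}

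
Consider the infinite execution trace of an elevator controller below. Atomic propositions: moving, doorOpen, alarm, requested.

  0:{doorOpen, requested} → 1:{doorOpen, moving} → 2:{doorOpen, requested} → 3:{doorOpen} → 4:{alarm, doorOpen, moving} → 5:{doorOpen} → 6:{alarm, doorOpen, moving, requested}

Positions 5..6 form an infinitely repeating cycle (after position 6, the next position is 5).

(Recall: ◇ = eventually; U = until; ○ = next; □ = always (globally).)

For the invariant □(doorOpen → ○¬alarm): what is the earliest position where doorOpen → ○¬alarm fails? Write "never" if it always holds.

Check doorOpen → ○¬alarm at each position in order: 0 ✓, 1 ✓, 2 ✓.
At position 3 the labels are {doorOpen} and the next position 4 has {alarm, doorOpen, moving}, so doorOpen → ○¬alarm is false there. This is the first violation.

3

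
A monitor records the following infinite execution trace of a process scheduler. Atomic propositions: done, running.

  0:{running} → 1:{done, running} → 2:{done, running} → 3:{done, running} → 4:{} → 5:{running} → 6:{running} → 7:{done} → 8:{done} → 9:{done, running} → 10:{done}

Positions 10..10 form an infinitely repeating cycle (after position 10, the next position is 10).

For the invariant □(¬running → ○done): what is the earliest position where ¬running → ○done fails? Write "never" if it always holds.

Check ¬running → ○done at each position in order: 0 ✓, 1 ✓, 2 ✓, 3 ✓.
At position 4 the labels are {} and the next position 5 has {running}, so ¬running → ○done is false there. This is the first violation.

4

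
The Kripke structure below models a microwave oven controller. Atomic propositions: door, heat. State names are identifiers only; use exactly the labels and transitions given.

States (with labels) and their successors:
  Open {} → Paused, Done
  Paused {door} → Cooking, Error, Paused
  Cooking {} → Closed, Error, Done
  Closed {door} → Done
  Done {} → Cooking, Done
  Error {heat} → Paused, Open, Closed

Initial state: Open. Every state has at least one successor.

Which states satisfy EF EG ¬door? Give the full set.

States satisfying EG ¬door: {Open, Cooking, Done, Error}.
States satisfying EF EG ¬door: {Open, Paused, Cooking, Closed, Done, Error}.

{Open, Paused, Cooking, Closed, Done, Error}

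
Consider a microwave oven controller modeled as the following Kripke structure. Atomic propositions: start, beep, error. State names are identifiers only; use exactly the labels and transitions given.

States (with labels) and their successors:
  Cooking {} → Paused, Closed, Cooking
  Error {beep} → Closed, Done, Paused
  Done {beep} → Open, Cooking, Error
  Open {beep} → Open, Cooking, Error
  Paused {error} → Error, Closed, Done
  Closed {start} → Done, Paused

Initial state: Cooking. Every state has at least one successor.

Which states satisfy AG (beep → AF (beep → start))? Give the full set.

States satisfying beep → AF (beep → start): {Cooking, Paused, Closed}.
States satisfying AG (beep → AF (beep → start)): ∅.

none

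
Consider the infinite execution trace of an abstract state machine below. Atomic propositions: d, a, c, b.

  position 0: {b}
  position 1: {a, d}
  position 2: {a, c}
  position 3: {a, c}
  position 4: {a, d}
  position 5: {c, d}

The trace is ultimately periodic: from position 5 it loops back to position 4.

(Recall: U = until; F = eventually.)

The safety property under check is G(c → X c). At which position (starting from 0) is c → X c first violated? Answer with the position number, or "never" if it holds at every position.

Check c → X c at each position in order: 0 ✓, 1 ✓, 2 ✓.
At position 3 the labels are {a, c} and the next position 4 has {a, d}, so c → X c is false there. This is the first violation.

3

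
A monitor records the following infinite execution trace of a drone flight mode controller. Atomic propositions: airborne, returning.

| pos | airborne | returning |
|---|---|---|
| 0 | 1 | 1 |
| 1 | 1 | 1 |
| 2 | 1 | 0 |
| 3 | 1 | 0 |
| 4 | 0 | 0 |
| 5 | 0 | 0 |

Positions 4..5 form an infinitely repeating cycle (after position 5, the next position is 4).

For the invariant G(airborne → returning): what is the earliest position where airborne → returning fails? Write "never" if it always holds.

Check airborne → returning at each position in order: 0 ✓, 1 ✓.
At position 2 the labels are {airborne}, so airborne → returning is false there. This is the first violation.

2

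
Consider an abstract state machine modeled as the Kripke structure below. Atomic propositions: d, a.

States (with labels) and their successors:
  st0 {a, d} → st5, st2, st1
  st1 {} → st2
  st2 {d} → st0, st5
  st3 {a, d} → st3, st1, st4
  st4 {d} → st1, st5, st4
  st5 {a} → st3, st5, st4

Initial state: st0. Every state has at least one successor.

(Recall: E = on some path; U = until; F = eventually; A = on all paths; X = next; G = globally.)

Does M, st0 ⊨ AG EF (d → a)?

States satisfying EF (d → a): {st0, st1, st2, st3, st4, st5}.
States satisfying AG EF (d → a): {st0, st1, st2, st3, st4, st5}.
Every state reachable from st0 satisfies EF (d → a).
st0 ∈ Sat(AG EF (d → a)).

Holds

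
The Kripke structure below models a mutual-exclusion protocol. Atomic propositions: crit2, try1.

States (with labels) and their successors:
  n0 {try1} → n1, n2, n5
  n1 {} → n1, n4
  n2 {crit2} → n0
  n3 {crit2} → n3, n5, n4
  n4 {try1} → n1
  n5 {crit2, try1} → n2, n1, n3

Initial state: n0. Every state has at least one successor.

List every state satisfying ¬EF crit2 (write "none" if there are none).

{n1, n4}

States satisfying crit2: {n2, n3, n5}.
States satisfying EF crit2: {n0, n2, n3, n5}.
States satisfying ¬EF crit2: {n1, n4}.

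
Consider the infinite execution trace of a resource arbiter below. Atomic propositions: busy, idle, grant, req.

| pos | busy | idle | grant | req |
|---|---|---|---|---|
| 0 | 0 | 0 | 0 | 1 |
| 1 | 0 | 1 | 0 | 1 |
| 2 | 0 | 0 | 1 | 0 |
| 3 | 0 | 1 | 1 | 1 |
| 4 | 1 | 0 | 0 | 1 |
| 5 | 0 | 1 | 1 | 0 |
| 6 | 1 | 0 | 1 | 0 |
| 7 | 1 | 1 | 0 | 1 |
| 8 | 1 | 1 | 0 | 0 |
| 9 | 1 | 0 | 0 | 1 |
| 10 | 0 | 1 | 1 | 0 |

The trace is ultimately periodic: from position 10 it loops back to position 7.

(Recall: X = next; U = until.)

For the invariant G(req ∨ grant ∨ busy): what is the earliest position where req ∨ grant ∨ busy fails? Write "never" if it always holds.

req ∨ grant ∨ busy holds at every position 0..10, and those are all the positions the trace ever visits, so the invariant G(req ∨ grant ∨ busy) is never violated.

never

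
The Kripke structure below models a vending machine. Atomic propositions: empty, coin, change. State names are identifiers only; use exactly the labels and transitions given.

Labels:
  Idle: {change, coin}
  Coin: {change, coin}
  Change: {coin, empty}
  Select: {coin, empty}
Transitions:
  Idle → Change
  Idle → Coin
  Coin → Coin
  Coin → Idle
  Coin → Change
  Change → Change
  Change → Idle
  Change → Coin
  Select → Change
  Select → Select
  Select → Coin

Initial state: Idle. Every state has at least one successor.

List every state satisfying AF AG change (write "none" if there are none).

States satisfying AG change: ∅.
States satisfying AF AG change: ∅.

none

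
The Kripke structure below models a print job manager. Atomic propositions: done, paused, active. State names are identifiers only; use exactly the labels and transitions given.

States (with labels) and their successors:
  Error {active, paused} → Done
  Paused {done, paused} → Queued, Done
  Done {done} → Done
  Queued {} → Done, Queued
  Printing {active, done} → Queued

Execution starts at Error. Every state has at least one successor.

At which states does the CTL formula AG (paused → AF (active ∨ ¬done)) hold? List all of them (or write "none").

{Error, Done, Queued, Printing}

States satisfying paused → AF (active ∨ ¬done): {Error, Done, Queued, Printing}.
States satisfying AG (paused → AF (active ∨ ¬done)): {Error, Done, Queued, Printing}.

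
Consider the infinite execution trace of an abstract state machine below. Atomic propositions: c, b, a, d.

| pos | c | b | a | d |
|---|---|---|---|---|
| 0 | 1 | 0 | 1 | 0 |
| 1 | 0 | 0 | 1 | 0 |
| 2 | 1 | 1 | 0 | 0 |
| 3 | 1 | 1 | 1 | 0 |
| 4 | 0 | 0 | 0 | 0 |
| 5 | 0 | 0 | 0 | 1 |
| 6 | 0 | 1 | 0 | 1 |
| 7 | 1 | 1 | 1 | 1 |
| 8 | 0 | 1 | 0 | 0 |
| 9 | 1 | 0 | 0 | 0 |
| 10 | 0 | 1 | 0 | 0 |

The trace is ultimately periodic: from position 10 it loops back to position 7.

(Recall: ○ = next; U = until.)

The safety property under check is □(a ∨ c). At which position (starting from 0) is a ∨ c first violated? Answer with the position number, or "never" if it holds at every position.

Check a ∨ c at each position in order: 0 ✓, 1 ✓, 2 ✓, 3 ✓.
At position 4 the labels are {}, so a ∨ c is false there. This is the first violation.

4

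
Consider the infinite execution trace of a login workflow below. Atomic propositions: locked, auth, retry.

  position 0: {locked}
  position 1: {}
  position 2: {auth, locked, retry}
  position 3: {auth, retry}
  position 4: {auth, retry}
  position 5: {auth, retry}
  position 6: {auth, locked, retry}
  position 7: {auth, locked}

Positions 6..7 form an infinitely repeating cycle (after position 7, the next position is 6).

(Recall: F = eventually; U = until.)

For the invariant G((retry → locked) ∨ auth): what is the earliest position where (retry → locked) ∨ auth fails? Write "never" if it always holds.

(retry → locked) ∨ auth holds at every position 0..7, and those are all the positions the trace ever visits, so the invariant G((retry → locked) ∨ auth) is never violated.

never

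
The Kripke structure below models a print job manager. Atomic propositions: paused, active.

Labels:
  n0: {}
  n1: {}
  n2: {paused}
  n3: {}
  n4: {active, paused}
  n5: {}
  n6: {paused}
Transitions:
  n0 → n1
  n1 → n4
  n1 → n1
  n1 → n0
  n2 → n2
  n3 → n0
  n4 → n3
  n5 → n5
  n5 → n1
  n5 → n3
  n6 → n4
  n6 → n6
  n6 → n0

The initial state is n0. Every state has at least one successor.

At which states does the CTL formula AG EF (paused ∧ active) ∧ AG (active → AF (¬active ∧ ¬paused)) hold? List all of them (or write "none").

{n0, n1, n3, n4, n5, n6}

States satisfying EF (paused ∧ active): {n0, n1, n3, n4, n5, n6}.
States satisfying AG EF (paused ∧ active): {n0, n1, n3, n4, n5, n6}.
States satisfying active → AF (¬active ∧ ¬paused): {n0, n1, n2, n3, n4, n5, n6}.
States satisfying AG (active → AF (¬active ∧ ¬paused)): {n0, n1, n2, n3, n4, n5, n6}.
States satisfying AG EF (paused ∧ active) ∧ AG (active → AF (¬active ∧ ¬paused)): {n0, n1, n3, n4, n5, n6}.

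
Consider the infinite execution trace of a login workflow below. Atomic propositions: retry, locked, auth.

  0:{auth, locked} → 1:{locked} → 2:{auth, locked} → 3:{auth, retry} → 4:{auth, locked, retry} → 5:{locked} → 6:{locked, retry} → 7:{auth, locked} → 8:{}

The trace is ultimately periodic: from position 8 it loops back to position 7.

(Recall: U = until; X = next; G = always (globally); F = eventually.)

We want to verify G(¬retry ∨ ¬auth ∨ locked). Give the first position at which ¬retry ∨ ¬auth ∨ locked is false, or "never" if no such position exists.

3

Check ¬retry ∨ ¬auth ∨ locked at each position in order: 0 ✓, 1 ✓, 2 ✓.
At position 3 the labels are {auth, retry}, so ¬retry ∨ ¬auth ∨ locked is false there. This is the first violation.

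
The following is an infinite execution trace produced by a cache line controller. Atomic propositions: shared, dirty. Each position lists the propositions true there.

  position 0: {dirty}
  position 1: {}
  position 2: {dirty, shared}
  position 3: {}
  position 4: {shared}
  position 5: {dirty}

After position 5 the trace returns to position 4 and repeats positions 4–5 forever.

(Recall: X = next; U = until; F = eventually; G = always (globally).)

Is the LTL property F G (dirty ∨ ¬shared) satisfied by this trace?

Violated

G (dirty ∨ ¬shared) is false at every position 0..5, so it never becomes true and F G (dirty ∨ ¬shared) fails.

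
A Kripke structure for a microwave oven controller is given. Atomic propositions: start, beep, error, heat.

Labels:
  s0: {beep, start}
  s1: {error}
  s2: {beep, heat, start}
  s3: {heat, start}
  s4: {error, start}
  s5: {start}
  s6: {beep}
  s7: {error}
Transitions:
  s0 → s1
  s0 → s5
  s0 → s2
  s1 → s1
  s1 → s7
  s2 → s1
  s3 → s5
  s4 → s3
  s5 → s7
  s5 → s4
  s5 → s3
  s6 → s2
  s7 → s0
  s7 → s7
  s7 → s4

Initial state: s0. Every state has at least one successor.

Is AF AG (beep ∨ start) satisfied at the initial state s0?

States satisfying AG (beep ∨ start): ∅.
States satisfying AF AG (beep ∨ start): ∅.
There is a path from s0 along which AG (beep ∨ start) never holds.
s0 ∉ Sat(AF AG (beep ∨ start)).

Violated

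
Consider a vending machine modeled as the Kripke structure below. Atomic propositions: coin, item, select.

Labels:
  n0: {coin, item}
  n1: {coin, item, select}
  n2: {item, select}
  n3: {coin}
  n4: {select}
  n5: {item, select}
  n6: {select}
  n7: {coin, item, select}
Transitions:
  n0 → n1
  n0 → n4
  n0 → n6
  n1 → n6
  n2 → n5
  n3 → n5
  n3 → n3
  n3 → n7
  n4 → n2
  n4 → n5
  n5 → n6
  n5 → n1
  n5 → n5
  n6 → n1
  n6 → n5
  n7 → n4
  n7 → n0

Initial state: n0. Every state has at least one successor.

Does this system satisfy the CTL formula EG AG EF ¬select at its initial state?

Does not hold

States satisfying AG EF ¬select: ∅.
States satisfying EG AG EF ¬select: ∅.
No suitable path/successor from n0 witnesses the formula.
n0 ∉ Sat(EG AG EF ¬select).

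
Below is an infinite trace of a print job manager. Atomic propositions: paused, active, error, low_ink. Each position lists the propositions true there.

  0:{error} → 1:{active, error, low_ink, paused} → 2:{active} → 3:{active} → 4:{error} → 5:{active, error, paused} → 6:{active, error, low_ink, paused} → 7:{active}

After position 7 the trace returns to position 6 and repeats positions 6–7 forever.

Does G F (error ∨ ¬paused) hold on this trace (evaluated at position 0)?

F (error ∨ ¬paused) holds at every position 0..7, and those are all positions ever visited, so G F (error ∨ ¬paused) holds.

Holds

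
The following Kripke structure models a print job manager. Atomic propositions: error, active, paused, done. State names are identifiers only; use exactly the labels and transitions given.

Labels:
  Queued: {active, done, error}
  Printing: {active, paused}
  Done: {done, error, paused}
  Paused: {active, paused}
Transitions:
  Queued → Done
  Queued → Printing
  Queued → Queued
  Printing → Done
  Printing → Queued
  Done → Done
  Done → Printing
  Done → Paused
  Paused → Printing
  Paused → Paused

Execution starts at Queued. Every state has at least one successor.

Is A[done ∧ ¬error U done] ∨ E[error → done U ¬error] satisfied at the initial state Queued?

States satisfying done ∧ ¬error: ∅.
States satisfying done: {Queued, Done}.
States satisfying A[done ∧ ¬error U done]: {Queued, Done}.
States satisfying error → done: {Queued, Printing, Done, Paused}.
States satisfying ¬error: {Printing, Paused}.
States satisfying E[error → done U ¬error]: {Queued, Printing, Done, Paused}.
States satisfying A[done ∧ ¬error U done] ∨ E[error → done U ¬error]: {Queued, Printing, Done, Paused}.
Queued ∈ Sat(A[done ∧ ¬error U done] ∨ E[error → done U ¬error]).

Holds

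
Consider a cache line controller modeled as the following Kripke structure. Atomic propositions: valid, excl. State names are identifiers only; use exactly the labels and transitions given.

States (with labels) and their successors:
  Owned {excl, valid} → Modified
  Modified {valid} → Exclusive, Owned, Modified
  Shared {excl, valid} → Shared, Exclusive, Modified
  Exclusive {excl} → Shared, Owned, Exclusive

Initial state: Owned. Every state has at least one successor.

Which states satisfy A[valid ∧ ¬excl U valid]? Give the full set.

{Owned, Modified, Shared}

States satisfying valid ∧ ¬excl: {Modified}.
States satisfying valid: {Owned, Modified, Shared}.
States satisfying A[valid ∧ ¬excl U valid]: {Owned, Modified, Shared}.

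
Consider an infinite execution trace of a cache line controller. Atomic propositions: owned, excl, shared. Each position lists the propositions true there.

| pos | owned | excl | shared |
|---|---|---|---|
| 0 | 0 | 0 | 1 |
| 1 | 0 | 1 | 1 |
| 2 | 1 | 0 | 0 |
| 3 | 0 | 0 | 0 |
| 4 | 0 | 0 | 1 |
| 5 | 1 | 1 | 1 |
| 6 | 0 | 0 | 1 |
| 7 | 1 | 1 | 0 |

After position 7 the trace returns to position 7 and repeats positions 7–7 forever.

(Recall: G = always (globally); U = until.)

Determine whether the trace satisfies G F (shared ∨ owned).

F (shared ∨ owned) holds at every position 0..7, and those are all positions ever visited, so G F (shared ∨ owned) holds.

Holds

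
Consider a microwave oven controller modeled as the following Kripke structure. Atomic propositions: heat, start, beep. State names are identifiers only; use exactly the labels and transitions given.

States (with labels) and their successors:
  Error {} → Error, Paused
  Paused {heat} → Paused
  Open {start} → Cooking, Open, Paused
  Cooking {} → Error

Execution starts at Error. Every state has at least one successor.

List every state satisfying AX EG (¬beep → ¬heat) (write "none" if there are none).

{Cooking}

States satisfying EG (¬beep → ¬heat): {Error, Open, Cooking}.
States satisfying AX EG (¬beep → ¬heat): {Cooking}.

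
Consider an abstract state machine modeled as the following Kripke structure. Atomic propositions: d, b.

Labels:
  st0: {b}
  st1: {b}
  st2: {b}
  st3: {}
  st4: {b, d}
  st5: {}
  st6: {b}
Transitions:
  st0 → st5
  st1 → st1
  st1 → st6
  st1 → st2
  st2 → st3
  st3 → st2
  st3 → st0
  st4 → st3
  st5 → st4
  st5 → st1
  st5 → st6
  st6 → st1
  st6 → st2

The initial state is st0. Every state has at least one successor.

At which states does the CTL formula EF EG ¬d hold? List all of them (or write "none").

{st0, st1, st2, st3, st4, st5, st6}

States satisfying EG ¬d: {st0, st1, st2, st3, st5, st6}.
States satisfying EF EG ¬d: {st0, st1, st2, st3, st4, st5, st6}.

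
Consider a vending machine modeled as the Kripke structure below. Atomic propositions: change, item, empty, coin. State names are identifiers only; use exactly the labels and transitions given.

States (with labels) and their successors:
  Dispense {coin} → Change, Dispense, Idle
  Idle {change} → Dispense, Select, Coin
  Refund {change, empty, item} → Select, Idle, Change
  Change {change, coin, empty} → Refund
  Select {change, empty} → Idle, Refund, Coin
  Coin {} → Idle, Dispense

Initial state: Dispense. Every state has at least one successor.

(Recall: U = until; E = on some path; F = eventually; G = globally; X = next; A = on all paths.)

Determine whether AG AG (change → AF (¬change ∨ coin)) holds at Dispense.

No

States satisfying AG (change → AF (¬change ∨ coin)): ∅.
States satisfying AG AG (change → AF (¬change ∨ coin)): ∅.
Change is reachable from Dispense and violates AG (change → AF (¬change ∨ coin)), so AG fails at Dispense.
Dispense ∉ Sat(AG AG (change → AF (¬change ∨ coin))).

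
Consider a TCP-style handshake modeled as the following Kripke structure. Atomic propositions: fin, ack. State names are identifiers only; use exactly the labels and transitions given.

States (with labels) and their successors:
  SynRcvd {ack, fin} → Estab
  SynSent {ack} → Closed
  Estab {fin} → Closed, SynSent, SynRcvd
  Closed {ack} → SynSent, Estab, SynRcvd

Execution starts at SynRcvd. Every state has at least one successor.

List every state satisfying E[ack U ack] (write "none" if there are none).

States satisfying ack: {SynRcvd, SynSent, Closed}.
States satisfying E[ack U ack]: {SynRcvd, SynSent, Closed}.

{SynRcvd, SynSent, Closed}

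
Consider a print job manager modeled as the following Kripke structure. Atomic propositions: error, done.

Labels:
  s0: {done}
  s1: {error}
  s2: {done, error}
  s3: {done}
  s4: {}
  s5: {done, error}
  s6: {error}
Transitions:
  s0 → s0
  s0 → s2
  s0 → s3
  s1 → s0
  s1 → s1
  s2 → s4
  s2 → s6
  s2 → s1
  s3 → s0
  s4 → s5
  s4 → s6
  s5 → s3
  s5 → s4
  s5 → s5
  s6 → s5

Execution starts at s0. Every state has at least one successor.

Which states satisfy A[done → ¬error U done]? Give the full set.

States satisfying done → ¬error: {s0, s1, s3, s4, s6}.
States satisfying done: {s0, s2, s3, s5}.
States satisfying A[done → ¬error U done]: {s0, s2, s3, s4, s5, s6}.

{s0, s2, s3, s4, s5, s6}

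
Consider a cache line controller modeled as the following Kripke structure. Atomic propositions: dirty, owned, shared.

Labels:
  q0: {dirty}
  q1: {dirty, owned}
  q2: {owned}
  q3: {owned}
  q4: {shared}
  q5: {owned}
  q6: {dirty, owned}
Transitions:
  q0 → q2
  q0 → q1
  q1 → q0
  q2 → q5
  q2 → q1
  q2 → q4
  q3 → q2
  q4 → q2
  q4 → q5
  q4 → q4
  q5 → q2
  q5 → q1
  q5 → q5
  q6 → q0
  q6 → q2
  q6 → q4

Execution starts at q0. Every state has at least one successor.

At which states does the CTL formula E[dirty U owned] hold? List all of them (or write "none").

States satisfying dirty: {q0, q1, q6}.
States satisfying owned: {q1, q2, q3, q5, q6}.
States satisfying E[dirty U owned]: {q0, q1, q2, q3, q5, q6}.

{q0, q1, q2, q3, q5, q6}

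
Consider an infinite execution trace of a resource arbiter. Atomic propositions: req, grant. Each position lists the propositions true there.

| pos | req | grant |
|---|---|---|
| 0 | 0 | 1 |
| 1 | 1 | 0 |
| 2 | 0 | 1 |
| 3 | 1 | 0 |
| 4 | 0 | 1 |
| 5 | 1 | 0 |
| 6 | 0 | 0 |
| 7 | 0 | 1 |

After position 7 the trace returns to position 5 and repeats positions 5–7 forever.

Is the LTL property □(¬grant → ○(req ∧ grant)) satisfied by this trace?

¬grant → ○(req ∧ grant) must hold at every position from 0 onward. It fails at position 1, so □(¬grant → ○(req ∧ grant)) is false.
Positions where ¬grant holds: 1, 3, 5, 6.
Check ○(req ∧ grant) at each: 1→fails, 3→fails, 5→fails, 6→fails.

No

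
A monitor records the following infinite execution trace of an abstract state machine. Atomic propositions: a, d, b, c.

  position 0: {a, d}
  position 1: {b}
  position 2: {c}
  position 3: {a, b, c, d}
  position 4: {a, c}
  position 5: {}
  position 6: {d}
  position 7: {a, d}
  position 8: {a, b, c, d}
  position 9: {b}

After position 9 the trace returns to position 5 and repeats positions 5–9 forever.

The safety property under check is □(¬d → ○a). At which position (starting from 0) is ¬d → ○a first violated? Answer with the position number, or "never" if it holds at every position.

Check ¬d → ○a at each position in order: 0 ✓.
At position 1 the labels are {b} and the next position 2 has {c}, so ¬d → ○a is false there. This is the first violation.

1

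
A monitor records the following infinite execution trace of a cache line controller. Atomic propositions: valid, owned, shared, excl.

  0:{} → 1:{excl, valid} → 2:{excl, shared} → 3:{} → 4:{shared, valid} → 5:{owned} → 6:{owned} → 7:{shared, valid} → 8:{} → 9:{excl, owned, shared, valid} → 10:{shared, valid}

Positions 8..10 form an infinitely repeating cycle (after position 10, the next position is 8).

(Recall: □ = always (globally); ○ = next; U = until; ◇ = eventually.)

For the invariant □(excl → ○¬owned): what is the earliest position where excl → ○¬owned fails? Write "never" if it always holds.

never

excl → ○¬owned holds at every position 0..10, and those are all the positions the trace ever visits, so the invariant □(excl → ○¬owned) is never violated.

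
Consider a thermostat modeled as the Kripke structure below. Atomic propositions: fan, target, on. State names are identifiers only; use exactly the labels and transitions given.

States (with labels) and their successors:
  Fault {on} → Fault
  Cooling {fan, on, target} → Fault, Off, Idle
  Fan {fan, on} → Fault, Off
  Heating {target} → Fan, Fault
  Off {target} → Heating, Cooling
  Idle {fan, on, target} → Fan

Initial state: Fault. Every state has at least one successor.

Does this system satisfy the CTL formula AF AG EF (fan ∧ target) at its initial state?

Does not hold

States satisfying AG EF (fan ∧ target): ∅.
States satisfying AF AG EF (fan ∧ target): ∅.
There is a path from Fault along which AG EF (fan ∧ target) never holds.
Fault ∉ Sat(AF AG EF (fan ∧ target)).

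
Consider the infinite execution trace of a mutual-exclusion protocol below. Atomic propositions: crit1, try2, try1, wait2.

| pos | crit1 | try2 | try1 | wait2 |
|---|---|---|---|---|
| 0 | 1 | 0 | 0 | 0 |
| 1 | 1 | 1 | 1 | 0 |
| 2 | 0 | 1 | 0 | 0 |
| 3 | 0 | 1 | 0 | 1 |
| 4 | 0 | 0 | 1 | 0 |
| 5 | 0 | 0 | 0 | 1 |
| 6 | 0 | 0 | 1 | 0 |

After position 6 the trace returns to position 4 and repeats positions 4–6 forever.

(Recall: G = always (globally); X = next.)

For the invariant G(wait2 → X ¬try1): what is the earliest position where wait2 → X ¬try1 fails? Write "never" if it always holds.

Check wait2 → X ¬try1 at each position in order: 0 ✓, 1 ✓, 2 ✓.
At position 3 the labels are {try2, wait2} and the next position 4 has {try1}, so wait2 → X ¬try1 is false there. This is the first violation.

3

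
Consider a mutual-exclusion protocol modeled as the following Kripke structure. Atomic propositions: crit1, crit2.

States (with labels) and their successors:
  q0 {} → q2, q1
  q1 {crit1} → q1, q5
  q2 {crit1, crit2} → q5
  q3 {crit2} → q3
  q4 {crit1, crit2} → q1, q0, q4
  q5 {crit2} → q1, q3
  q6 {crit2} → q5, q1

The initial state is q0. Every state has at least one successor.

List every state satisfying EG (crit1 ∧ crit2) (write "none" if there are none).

States satisfying crit1 ∧ crit2: {q2, q4}.
States satisfying EG (crit1 ∧ crit2): {q4}.

{q4}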